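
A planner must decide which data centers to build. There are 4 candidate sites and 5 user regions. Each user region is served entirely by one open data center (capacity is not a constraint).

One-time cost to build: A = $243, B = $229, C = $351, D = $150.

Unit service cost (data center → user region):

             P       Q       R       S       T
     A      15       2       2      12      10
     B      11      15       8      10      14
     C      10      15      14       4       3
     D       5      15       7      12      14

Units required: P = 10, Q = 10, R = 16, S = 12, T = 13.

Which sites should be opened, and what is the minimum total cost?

Open A only; minimum total cost 719.

For any fixed open set, each user region goes to its cheapest open site; total = fixed + service.
{A}: P→A 15·10=150, Q→A 2·10=20, R→A 2·16=32, S→A 12·12=144, T→A 10·13=130. Service 476; fixed 243; total 719.
{A, D}: service 376 + fixed 393 = 769
{D}: P→D 5·10=50, Q→D 15·10=150, R→D 7·16=112, S→D 12·12=144, T→D 14·13=182. Service 638; fixed 150; total 788.
{A, B, C, D}: service 189 + fixed 973 = 1162
No other subset beats 719.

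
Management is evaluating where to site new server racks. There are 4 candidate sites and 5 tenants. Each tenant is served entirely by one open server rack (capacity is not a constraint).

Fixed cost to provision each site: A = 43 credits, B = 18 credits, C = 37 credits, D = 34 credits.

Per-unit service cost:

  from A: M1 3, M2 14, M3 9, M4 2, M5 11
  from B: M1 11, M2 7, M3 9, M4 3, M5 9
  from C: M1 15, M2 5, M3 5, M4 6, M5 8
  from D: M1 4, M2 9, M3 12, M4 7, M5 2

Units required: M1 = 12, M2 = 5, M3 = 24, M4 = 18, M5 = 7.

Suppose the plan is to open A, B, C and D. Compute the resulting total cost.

Each tenant is assigned to its cheapest site among the open ones.
{A, B, C, D}: M1→A 3·12=36, M2→C 5·5=25, M3→C 5·24=120, M4→A 2·18=36, M5→D 2·7=14. Service 231; fixed 132; total 363.

Total cost: 363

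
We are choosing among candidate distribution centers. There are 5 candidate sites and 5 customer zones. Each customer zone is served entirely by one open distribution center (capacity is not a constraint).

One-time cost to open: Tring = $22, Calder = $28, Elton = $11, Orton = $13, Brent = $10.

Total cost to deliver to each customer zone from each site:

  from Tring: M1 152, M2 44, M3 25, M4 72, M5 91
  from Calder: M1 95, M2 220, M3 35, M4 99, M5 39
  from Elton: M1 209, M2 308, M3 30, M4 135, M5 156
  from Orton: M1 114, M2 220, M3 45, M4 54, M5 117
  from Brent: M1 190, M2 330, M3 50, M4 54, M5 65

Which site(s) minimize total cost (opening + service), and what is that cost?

Open Tring, Calder and Brent; minimum total cost 317.

For any fixed open set, each customer zone goes to its cheapest open site; total = fixed + service.
{Tring, Calder, Brent}: M1→Calder 95, M2→Tring 44, M3→Tring 25, M4→Brent 54, M5→Calder 39. Service 257; fixed 60; total 317.
{Tring, Calder, Orton}: service 257 + fixed 63 = 320
{Tring, Calder}: service 275 + fixed 50 = 325
{Tring, Calder, Elton, Orton, Brent}: service 257 + fixed 84 = 341
No other subset beats 317.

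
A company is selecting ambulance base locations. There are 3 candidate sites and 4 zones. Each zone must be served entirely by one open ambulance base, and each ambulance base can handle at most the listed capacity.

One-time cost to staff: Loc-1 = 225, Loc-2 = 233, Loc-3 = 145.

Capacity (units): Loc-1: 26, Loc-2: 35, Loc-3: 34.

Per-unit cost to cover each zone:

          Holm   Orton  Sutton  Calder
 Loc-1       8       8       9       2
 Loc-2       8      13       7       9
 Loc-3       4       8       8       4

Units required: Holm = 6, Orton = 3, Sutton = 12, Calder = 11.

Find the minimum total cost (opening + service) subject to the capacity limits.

Minimum total cost: 333

Open {Loc-3}: Holm→Loc-3 4·6=24, Orton→Loc-3 8·3=24, Sutton→Loc-3 8·12=96, Calder→Loc-3 4·11=44.
Loads: Loc-3 carries 32/34. Service 188; fixed 145; total 333.
Next best feasible plan costs 503.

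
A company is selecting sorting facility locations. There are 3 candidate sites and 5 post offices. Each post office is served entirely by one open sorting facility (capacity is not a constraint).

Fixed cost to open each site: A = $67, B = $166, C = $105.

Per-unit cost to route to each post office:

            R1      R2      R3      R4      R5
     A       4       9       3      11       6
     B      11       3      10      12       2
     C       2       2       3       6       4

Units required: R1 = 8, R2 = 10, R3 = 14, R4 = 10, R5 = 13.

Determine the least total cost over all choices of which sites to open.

For any fixed open set, each post office goes to its cheapest open site; total = fixed + service.
{C}: R1→C 2·8=16, R2→C 2·10=20, R3→C 3·14=42, R4→C 6·10=60, R5→C 4·13=52. Service 190; fixed 105; total 295.
{A, C}: service 190 + fixed 172 = 362
{A}: R1→A 4·8=32, R2→A 9·10=90, R3→A 3·14=42, R4→A 11·10=110, R5→A 6·13=78. Service 352; fixed 67; total 419.
{A, B, C}: R1→C 2·8=16, R2→C 2·10=20, R3→A 3·14=42, R4→C 6·10=60, R5→B 2·13=26. Service 164; fixed 338; total 502.
(All 7 nonempty subsets were checked; C only is lowest.)

Minimum total cost: 295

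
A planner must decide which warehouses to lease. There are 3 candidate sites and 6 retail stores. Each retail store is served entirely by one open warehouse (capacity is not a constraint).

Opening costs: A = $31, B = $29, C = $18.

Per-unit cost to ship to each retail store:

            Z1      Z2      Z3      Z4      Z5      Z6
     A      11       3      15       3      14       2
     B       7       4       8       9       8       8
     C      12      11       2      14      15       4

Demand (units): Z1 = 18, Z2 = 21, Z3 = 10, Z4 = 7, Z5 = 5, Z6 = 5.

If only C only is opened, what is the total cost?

Total cost: 678

Each retail store is assigned to its cheapest site among the open ones.
{C}: Z1→C 12·18=216, Z2→C 11·21=231, Z3→C 2·10=20, Z4→C 14·7=98, Z5→C 15·5=75, Z6→C 4·5=20. Service 660; fixed 18; total 678.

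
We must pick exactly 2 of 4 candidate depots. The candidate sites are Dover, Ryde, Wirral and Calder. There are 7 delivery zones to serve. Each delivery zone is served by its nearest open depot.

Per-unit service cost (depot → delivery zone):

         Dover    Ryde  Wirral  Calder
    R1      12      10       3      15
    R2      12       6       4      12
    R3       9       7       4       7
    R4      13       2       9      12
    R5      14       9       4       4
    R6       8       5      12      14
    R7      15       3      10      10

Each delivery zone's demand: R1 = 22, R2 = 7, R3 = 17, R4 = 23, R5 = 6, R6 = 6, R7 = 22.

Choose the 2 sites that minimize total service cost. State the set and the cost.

With exactly 2 open, each delivery zone uses its cheapest among the chosen.
{Ryde, Wirral}: R1→Wirral 3·22=66, R2→Wirral 4·7=28, R3→Wirral 4·17=68, R4→Ryde 2·23=46, R5→Wirral 4·6=24, R6→Ryde 5·6=30, R7→Ryde 3·22=66. Service cost 328.
{Ryde, Calder}: service cost 547
{Dover, Ryde}: service cost 577
Among all 6 size-2 choices, {Ryde, Wirral} is lowest.

Choose Ryde and Wirral; total service cost 328.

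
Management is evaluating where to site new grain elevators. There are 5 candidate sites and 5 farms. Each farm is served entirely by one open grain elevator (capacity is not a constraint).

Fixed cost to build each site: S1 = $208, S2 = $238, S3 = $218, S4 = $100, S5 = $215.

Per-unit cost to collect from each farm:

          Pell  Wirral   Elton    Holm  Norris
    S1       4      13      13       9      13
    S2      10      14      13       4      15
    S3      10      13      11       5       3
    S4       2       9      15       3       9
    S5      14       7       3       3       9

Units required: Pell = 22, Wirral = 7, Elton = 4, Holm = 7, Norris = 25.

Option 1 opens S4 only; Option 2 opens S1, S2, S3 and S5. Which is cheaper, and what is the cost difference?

Option 1 is cheaper by 611.

Option 1: {S4}: Pell→S4 2·22=44, Wirral→S4 9·7=63, Elton→S4 15·4=60, Holm→S4 3·7=21, Norris→S4 9·25=225. Service 413; fixed 100; total 513.
Option 2: {S1, S2, S3, S5}: Pell→S1 4·22=88, Wirral→S5 7·7=49, Elton→S5 3·4=12, Holm→S5 3·7=21, Norris→S3 3·25=75. Service 245; fixed 879; total 1124.
Difference: |513 − 1124| = 611.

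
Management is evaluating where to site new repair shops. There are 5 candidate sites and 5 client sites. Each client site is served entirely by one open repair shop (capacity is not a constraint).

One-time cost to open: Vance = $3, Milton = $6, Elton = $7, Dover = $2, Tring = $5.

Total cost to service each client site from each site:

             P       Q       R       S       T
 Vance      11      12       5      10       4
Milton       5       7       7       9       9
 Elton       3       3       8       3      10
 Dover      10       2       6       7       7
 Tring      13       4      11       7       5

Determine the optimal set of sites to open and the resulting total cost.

Open Vance and Elton; minimum total cost 28.

For any fixed open set, each client site goes to its cheapest open site; total = fixed + service.
{Vance, Elton}: P→Elton 3, Q→Elton 3, R→Vance 5, S→Elton 3, T→Vance 4. Service 18; fixed 10; total 28.
{Vance, Elton, Dover}: service 17 + fixed 12 = 29
{Elton, Dover}: P→Elton 3, Q→Dover 2, R→Dover 6, S→Elton 3, T→Dover 7. Service 21; fixed 9; total 30.
{Vance, Milton, Elton, Dover, Tring}: service 17 + fixed 23 = 40
No other subset beats 28.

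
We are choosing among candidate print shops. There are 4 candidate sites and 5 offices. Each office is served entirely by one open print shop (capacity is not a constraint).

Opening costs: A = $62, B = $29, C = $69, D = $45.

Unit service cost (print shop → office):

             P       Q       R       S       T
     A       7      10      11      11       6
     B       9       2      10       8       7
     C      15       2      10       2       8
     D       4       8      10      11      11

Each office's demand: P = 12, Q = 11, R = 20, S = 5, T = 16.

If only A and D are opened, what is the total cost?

Each office is assigned to its cheapest site among the open ones.
{A, D}: P→D 4·12=48, Q→D 8·11=88, R→D 10·20=200, S→A 11·5=55, T→A 6·16=96. Service 487; fixed 107; total 594.

Total cost: 594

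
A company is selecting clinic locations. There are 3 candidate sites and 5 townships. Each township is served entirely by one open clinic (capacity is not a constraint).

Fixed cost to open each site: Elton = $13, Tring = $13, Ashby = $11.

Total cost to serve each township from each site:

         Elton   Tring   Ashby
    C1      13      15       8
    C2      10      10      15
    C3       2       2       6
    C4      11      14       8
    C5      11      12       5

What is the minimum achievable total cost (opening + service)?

Minimum total cost: 53

For any fixed open set, each township goes to its cheapest open site; total = fixed + service.
{Ashby}: C1→Ashby 8, C2→Ashby 15, C3→Ashby 6, C4→Ashby 8, C5→Ashby 5. Service 42; fixed 11; total 53.
{Elton, Ashby}: service 33 + fixed 24 = 57
{Tring, Ashby}: C1→Ashby 8, C2→Tring 10, C3→Tring 2, C4→Ashby 8, C5→Ashby 5. Service 33; fixed 24; total 57.
{Elton, Tring, Ashby}: C1→Ashby 8, C2→Elton 10, C3→Elton 2, C4→Ashby 8, C5→Ashby 5. Service 33; fixed 37; total 70.
No other subset beats 53.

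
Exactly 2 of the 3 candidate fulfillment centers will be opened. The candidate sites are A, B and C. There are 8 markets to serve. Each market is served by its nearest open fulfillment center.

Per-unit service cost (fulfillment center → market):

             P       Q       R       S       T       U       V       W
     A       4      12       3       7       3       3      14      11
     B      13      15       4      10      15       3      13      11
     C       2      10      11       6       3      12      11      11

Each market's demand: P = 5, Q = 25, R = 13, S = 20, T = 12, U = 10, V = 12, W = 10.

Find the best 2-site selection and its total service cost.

With exactly 2 open, each market uses its cheapest among the chosen.
{A, C}: P→C 2·5=10, Q→C 10·25=250, R→A 3·13=39, S→C 6·20=120, T→A 3·12=36, U→A 3·10=30, V→C 11·12=132, W→A 11·10=110. Service cost 727.
{B, C}: service cost 740
{A, B}: service cost 831
Among all 3 size-2 choices, {A, C} is lowest.

Choose A and C; total service cost 727.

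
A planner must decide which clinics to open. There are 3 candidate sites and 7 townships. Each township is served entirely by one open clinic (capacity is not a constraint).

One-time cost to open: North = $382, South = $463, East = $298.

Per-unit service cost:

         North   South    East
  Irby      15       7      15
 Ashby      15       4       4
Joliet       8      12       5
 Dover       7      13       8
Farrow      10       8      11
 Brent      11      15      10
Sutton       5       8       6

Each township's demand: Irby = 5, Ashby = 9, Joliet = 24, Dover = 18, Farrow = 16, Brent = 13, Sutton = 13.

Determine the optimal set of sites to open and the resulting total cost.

Open East only; minimum total cost 1057.

For any fixed open set, each township goes to its cheapest open site; total = fixed + service.
{East}: Irby→East 15·5=75, Ashby→East 4·9=36, Joliet→East 5·24=120, Dover→East 8·18=144, Farrow→East 11·16=176, Brent→East 10·13=130, Sutton→East 6·13=78. Service 759; fixed 298; total 1057.
{North}: service 896 + fixed 382 = 1278
{North, East}: Irby→North 15·5=75, Ashby→East 4·9=36, Joliet→East 5·24=120, Dover→North 7·18=126, Farrow→North 10·16=160, Brent→East 10·13=130, Sutton→North 5·13=65. Service 712; fixed 680; total 1392.
{North, South, East}: service 640 + fixed 1143 = 1783
No other subset beats 1057.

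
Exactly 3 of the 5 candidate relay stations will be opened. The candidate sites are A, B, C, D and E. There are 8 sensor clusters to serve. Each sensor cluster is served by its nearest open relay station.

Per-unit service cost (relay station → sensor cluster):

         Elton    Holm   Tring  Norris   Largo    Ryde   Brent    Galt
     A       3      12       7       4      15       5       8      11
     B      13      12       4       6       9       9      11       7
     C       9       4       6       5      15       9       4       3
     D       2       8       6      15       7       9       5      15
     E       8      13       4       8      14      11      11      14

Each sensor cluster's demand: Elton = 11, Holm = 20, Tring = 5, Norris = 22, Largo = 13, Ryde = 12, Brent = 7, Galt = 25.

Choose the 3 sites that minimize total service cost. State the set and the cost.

Choose A, C and D; total service cost 474.

With exactly 3 open, each sensor cluster uses its cheapest among the chosen.
{A, C, D}: Elton→D 2·11=22, Holm→C 4·20=80, Tring→C 6·5=30, Norris→A 4·22=88, Largo→D 7·13=91, Ryde→A 5·12=60, Brent→C 4·7=28, Galt→C 3·25=75. Service cost 474.
{A, B, C}: service cost 501
{B, C, D}: service cost 534
Among all 10 size-3 choices, {A, C, D} is lowest.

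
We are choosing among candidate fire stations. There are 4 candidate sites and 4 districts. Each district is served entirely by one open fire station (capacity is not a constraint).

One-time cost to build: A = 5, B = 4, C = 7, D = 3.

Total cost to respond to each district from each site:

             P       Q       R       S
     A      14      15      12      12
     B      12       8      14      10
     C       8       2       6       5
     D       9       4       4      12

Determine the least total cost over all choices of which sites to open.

Minimum total cost: 28

For any fixed open set, each district goes to its cheapest open site; total = fixed + service.
{C}: P→C 8, Q→C 2, R→C 6, S→C 5. Service 21; fixed 7; total 28.
{C, D}: service 19 + fixed 10 = 29
{B, C}: P→C 8, Q→C 2, R→C 6, S→C 5. Service 21; fixed 11; total 32.
{A, B, C, D}: service 19 + fixed 19 = 38
(All 15 nonempty subsets were checked; C only is lowest.)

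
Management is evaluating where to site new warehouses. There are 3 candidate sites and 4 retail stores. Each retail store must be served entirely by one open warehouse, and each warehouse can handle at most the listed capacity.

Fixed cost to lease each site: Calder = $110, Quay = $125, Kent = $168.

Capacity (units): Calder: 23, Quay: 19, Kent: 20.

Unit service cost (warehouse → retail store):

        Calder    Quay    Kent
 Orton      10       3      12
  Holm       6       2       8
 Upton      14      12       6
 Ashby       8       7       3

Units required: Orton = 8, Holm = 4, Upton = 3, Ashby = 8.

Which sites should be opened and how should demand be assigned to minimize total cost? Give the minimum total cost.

Open {Calder}: Orton→Calder 10·8=80, Holm→Calder 6·4=24, Upton→Calder 14·3=42, Ashby→Calder 8·8=64.
Loads: Calder carries 23/23. Service 210; fixed 110; total 320.
Next best feasible plan costs 367.

Minimum total cost: 320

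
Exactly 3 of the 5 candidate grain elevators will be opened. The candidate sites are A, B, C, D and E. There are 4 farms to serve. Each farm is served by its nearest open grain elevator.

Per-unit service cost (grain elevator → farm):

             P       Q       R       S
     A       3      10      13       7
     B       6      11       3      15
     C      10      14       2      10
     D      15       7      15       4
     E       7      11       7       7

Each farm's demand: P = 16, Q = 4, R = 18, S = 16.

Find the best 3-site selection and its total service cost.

Choose A, C and D; total service cost 176.

With exactly 3 open, each farm uses its cheapest among the chosen.
{A, C, D}: P→A 3·16=48, Q→D 7·4=28, R→C 2·18=36, S→D 4·16=64. Service cost 176.
{A, B, D}: service cost 194
{B, C, D}: service cost 224
Among all 10 size-3 choices, {A, C, D} is lowest.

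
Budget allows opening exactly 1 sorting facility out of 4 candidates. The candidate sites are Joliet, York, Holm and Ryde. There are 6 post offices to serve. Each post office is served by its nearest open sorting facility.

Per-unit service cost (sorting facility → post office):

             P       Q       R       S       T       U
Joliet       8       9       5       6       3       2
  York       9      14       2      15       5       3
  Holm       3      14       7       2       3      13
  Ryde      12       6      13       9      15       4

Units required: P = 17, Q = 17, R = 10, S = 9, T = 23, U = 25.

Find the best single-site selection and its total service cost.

Choose Joliet only; total service cost 512.

With exactly 1 open, each post office uses its cheapest among the chosen.
{Joliet}: P→Joliet 8·17=136, Q→Joliet 9·17=153, R→Joliet 5·10=50, S→Joliet 6·9=54, T→Joliet 3·23=69, U→Joliet 2·25=50. Service cost 512.
{York}: service cost 736
{Holm}: service cost 771
Among all 4 size-1 choices, {Joliet} is lowest.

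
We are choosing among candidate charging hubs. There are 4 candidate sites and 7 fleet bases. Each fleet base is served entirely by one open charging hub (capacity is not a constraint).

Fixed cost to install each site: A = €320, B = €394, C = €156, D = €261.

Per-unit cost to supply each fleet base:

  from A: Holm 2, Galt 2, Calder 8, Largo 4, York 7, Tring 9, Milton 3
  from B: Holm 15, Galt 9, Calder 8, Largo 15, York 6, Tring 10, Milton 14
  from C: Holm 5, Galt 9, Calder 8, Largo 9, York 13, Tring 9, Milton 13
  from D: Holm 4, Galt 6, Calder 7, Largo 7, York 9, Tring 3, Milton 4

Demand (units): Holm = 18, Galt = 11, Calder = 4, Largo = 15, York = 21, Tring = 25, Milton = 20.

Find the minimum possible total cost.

Minimum total cost: 876

For any fixed open set, each fleet base goes to its cheapest open site; total = fixed + service.
{D}: Holm→D 4·18=72, Galt→D 6·11=66, Calder→D 7·4=28, Largo→D 7·15=105, York→D 9·21=189, Tring→D 3·25=75, Milton→D 4·20=80. Service 615; fixed 261; total 876.
{A}: Holm→A 2·18=36, Galt→A 2·11=22, Calder→A 8·4=32, Largo→A 4·15=60, York→A 7·21=147, Tring→A 9·25=225, Milton→A 3·20=60. Service 582; fixed 320; total 902.
{A, D}: service 428 + fixed 581 = 1009
{A, B, C, D}: service 407 + fixed 1131 = 1538
No other subset beats 876.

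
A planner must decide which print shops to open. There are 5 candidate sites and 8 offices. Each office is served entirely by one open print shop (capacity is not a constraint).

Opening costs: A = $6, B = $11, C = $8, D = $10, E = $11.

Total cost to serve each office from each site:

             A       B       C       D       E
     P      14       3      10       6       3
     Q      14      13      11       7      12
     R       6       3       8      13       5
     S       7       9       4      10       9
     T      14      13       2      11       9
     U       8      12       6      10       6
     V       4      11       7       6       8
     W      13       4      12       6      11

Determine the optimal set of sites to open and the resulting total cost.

For any fixed open set, each office goes to its cheapest open site; total = fixed + service.
{B, C}: P→B 3, Q→C 11, R→B 3, S→C 4, T→C 2, U→C 6, V→C 7, W→B 4. Service 40; fixed 19; total 59.
{A, B, C}: service 37 + fixed 25 = 62
{C, D}: service 45 + fixed 18 = 63
{A, B, C, D, E}: P→B 3, Q→D 7, R→B 3, S→C 4, T→C 2, U→C 6, V→A 4, W→B 4. Service 33; fixed 46; total 79.
No other subset beats 59.

Open B and C; minimum total cost 59.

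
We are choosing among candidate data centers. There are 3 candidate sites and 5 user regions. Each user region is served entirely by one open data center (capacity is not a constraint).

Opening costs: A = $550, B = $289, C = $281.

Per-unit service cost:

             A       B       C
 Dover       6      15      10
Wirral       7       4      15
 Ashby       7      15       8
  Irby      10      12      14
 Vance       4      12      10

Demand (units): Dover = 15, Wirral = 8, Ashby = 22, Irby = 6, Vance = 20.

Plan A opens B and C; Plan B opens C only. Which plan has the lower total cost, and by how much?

Plan A: {B, C}: Dover→C 10·15=150, Wirral→B 4·8=32, Ashby→C 8·22=176, Irby→B 12·6=72, Vance→C 10·20=200. Service 630; fixed 570; total 1200.
Plan B: {C}: Dover→C 10·15=150, Wirral→C 15·8=120, Ashby→C 8·22=176, Irby→C 14·6=84, Vance→C 10·20=200. Service 730; fixed 281; total 1011.
Difference: |1200 − 1011| = 189.

Plan B is cheaper by 189.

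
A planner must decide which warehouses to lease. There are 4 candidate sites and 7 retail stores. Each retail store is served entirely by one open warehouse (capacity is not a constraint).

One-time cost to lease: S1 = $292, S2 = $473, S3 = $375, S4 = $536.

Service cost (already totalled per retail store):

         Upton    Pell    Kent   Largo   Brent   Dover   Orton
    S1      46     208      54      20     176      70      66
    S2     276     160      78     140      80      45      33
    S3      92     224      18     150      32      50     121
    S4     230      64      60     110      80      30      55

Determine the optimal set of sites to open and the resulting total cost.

For any fixed open set, each retail store goes to its cheapest open site; total = fixed + service.
{S1}: Upton→S1 46, Pell→S1 208, Kent→S1 54, Largo→S1 20, Brent→S1 176, Dover→S1 70, Orton→S1 66. Service 640; fixed 292; total 932.
{S3}: Upton→S3 92, Pell→S3 224, Kent→S3 18, Largo→S3 150, Brent→S3 32, Dover→S3 50, Orton→S3 121. Service 687; fixed 375; total 1062.
{S1, S3}: Upton→S1 46, Pell→S1 208, Kent→S3 18, Largo→S1 20, Brent→S3 32, Dover→S3 50, Orton→S1 66. Service 440; fixed 667; total 1107.
{S1, S2, S3, S4}: service 243 + fixed 1676 = 1919
No other subset beats 932.

Open S1 only; minimum total cost 932.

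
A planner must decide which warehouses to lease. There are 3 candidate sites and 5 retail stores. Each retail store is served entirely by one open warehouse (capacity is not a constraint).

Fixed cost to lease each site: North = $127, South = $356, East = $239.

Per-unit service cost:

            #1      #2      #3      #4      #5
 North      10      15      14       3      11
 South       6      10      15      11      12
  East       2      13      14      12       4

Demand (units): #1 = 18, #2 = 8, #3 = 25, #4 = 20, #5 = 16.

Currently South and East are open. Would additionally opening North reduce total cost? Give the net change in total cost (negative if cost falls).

Yes — net change −33 (cost falls by 33).

Current service cost with {South, East}: 750.
Adding North: each retail store re-picks its cheapest; new service cost 590, saving 160.
Extra fixed cost: 127. Net change = 127 − 160 = -33.
(Totals: 1345 → 1312.)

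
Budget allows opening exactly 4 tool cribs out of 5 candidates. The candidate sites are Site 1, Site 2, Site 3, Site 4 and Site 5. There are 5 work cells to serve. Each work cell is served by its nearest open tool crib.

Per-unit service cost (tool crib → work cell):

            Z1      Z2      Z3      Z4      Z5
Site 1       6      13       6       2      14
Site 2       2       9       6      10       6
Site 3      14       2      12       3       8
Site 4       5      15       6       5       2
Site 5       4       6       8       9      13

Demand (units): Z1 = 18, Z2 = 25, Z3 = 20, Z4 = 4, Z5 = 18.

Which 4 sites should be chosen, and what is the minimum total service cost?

Choose Site 1, Site 2, Site 3 and Site 4; total service cost 250.

With exactly 4 open, each work cell uses its cheapest among the chosen.
{Site 1, Site 2, Site 3, Site 4}: Z1→Site 2 2·18=36, Z2→Site 3 2·25=50, Z3→Site 1 6·20=120, Z4→Site 1 2·4=8, Z5→Site 4 2·18=36. Service cost 250.
{Site 2, Site 3, Site 4, Site 5}: service cost 254
{Site 1, Site 3, Site 4, Site 5}: service cost 286
Among all 5 size-4 choices, {Site 1, Site 2, Site 3, Site 4} is lowest.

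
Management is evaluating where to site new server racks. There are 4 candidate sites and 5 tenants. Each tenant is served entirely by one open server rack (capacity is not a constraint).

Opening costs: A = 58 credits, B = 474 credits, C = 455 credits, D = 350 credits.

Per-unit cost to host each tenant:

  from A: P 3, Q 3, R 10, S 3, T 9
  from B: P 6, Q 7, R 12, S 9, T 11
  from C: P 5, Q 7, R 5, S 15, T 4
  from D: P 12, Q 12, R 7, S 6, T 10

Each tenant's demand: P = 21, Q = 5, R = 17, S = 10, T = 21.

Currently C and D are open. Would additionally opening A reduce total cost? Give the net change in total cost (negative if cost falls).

Current service cost with {C, D}: 369.
Adding A: each tenant re-picks its cheapest; new service cost 277, saving 92.
Extra fixed cost: 58. Net change = 58 − 92 = -34.
(Totals: 1174 → 1140.)

Yes — net change −34 (cost falls by 34).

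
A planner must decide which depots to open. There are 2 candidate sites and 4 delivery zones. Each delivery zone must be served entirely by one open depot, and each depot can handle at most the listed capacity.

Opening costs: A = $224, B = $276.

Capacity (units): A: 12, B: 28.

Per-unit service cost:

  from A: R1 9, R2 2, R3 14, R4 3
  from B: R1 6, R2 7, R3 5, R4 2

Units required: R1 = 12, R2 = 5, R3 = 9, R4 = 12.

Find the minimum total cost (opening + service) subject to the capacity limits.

Open {A, B}: R1→B 6·12=72, R2→B 7·5=35, R3→B 5·9=45, R4→A 3·12=36.
Loads: A carries 12/12, B carries 26/28. Service 188; fixed 500; total 688.
Next best feasible plan costs 712.

Minimum total cost: 688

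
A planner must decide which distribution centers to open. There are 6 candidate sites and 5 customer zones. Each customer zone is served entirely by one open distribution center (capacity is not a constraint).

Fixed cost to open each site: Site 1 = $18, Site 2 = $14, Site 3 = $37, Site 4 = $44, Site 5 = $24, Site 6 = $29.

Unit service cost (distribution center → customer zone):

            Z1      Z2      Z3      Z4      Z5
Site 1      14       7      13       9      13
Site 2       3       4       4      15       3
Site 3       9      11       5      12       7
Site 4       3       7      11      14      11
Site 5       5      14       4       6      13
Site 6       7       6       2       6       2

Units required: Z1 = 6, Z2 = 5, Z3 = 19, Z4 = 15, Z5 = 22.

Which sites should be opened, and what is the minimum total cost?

Open Site 2 and Site 6; minimum total cost 253.

For any fixed open set, each customer zone goes to its cheapest open site; total = fixed + service.
{Site 2, Site 6}: Z1→Site 2 3·6=18, Z2→Site 2 4·5=20, Z3→Site 6 2·19=38, Z4→Site 6 6·15=90, Z5→Site 6 2·22=44. Service 210; fixed 43; total 253.
{Site 1, Site 2, Site 6}: service 210 + fixed 61 = 271
{Site 6}: Z1→Site 6 7·6=42, Z2→Site 6 6·5=30, Z3→Site 6 2·19=38, Z4→Site 6 6·15=90, Z5→Site 6 2·22=44. Service 244; fixed 29; total 273.
{Site 1, Site 2, Site 3, Site 4, Site 5, Site 6}: service 210 + fixed 166 = 376
No other subset beats 253.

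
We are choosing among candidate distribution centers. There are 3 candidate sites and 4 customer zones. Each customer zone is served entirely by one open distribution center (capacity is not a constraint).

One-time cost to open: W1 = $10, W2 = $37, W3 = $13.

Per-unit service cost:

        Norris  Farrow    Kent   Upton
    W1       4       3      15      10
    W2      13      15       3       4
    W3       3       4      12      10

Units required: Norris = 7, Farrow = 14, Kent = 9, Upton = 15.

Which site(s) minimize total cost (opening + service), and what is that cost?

Open W1 and W2; minimum total cost 204.

For any fixed open set, each customer zone goes to its cheapest open site; total = fixed + service.
{W1, W2}: Norris→W1 4·7=28, Farrow→W1 3·14=42, Kent→W2 3·9=27, Upton→W2 4·15=60. Service 157; fixed 47; total 204.
{W1, W2, W3}: service 150 + fixed 60 = 210
{W2, W3}: Norris→W3 3·7=21, Farrow→W3 4·14=56, Kent→W2 3·9=27, Upton→W2 4·15=60. Service 164; fixed 50; total 214.
{W1}: service 355 + fixed 10 = 365
No other subset beats 204.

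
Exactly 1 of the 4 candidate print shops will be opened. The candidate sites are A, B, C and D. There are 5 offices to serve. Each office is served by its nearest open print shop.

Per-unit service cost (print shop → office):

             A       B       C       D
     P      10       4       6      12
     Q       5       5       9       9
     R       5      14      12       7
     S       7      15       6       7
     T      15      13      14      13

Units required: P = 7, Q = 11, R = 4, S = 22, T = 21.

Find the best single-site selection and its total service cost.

Choose A only; total service cost 614.

With exactly 1 open, each office uses its cheapest among the chosen.
{A}: P→A 10·7=70, Q→A 5·11=55, R→A 5·4=20, S→A 7·22=154, T→A 15·21=315. Service cost 614.
{C}: service cost 615
{D}: service cost 638
Among all 4 size-1 choices, {A} is lowest.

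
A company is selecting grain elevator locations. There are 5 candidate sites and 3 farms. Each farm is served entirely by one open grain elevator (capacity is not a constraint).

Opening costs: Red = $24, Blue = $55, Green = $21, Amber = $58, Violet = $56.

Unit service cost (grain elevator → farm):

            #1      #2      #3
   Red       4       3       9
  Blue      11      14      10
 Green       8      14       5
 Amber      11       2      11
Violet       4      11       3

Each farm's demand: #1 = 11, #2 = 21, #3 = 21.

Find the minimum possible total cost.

Minimum total cost: 250

For any fixed open set, each farm goes to its cheapest open site; total = fixed + service.
{Red, Violet}: #1→Red 4·11=44, #2→Red 3·21=63, #3→Violet 3·21=63. Service 170; fixed 80; total 250.
{Red, Green}: #1→Red 4·11=44, #2→Red 3·21=63, #3→Green 5·21=105. Service 212; fixed 45; total 257.
{Amber, Violet}: service 149 + fixed 114 = 263
{Red, Blue, Green, Amber, Violet}: #1→Red 4·11=44, #2→Amber 2·21=42, #3→Violet 3·21=63. Service 149; fixed 214; total 363.
No other subset beats 250.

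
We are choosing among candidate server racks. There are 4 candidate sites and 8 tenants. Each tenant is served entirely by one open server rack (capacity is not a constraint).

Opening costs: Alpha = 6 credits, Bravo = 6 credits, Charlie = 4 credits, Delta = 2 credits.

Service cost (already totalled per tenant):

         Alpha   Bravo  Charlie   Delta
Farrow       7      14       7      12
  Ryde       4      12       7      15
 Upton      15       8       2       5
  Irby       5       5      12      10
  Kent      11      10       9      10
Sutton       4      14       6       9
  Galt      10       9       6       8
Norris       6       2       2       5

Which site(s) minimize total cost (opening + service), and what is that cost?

Open Alpha and Charlie; minimum total cost 49.

For any fixed open set, each tenant goes to its cheapest open site; total = fixed + service.
{Alpha, Charlie}: Farrow→Alpha 7, Ryde→Alpha 4, Upton→Charlie 2, Irby→Alpha 5, Kent→Charlie 9, Sutton→Alpha 4, Galt→Charlie 6, Norris→Charlie 2. Service 39; fixed 10; total 49.
{Alpha, Charlie, Delta}: Farrow→Alpha 7, Ryde→Alpha 4, Upton→Charlie 2, Irby→Alpha 5, Kent→Charlie 9, Sutton→Alpha 4, Galt→Charlie 6, Norris→Charlie 2. Service 39; fixed 12; total 51.
{Bravo, Charlie}: service 44 + fixed 10 = 54
{Alpha, Bravo, Charlie, Delta}: service 39 + fixed 18 = 57
No other subset beats 49.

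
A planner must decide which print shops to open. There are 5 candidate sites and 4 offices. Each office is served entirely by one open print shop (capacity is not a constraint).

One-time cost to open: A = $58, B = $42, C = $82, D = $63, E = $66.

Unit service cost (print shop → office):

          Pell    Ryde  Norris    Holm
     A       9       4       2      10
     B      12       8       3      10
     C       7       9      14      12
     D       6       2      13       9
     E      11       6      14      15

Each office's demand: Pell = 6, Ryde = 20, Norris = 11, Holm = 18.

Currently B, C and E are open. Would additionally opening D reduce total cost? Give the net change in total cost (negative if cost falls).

Current service cost with {B, C, E}: 375.
Adding D: each office re-picks its cheapest; new service cost 271, saving 104.
Extra fixed cost: 63. Net change = 63 − 104 = -41.
(Totals: 565 → 524.)

Yes — net change −41 (cost falls by 41).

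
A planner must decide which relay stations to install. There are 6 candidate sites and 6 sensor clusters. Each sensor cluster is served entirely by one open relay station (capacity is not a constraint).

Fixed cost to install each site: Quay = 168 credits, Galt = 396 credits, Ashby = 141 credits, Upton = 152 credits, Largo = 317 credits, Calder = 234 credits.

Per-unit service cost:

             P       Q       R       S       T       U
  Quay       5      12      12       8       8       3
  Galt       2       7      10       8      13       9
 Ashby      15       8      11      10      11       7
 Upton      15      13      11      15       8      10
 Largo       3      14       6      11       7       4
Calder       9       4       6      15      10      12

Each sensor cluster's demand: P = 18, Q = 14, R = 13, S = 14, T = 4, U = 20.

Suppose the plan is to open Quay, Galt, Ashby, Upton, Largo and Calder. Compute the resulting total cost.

Each sensor cluster is assigned to its cheapest site among the open ones.
{Quay, Galt, Ashby, Upton, Largo, Calder}: P→Galt 2·18=36, Q→Calder 4·14=56, R→Largo 6·13=78, S→Quay 8·14=112, T→Largo 7·4=28, U→Quay 3·20=60. Service 370; fixed 1408; total 1778.

Total cost: 1778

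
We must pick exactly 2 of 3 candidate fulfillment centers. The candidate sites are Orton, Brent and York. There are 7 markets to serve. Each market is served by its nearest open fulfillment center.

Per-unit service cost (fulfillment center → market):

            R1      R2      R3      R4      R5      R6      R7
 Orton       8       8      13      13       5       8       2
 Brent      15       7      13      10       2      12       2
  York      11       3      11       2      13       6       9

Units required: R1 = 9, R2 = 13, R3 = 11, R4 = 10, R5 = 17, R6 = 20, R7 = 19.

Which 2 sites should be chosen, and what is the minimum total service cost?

Choose Brent and York; total service cost 471.

With exactly 2 open, each market uses its cheapest among the chosen.
{Brent, York}: R1→York 11·9=99, R2→York 3·13=39, R3→York 11·11=121, R4→York 2·10=20, R5→Brent 2·17=34, R6→York 6·20=120, R7→Brent 2·19=38. Service cost 471.
{Orton, York}: service cost 495
{Orton, Brent}: service cost 638
Among all 3 size-2 choices, {Brent, York} is lowest.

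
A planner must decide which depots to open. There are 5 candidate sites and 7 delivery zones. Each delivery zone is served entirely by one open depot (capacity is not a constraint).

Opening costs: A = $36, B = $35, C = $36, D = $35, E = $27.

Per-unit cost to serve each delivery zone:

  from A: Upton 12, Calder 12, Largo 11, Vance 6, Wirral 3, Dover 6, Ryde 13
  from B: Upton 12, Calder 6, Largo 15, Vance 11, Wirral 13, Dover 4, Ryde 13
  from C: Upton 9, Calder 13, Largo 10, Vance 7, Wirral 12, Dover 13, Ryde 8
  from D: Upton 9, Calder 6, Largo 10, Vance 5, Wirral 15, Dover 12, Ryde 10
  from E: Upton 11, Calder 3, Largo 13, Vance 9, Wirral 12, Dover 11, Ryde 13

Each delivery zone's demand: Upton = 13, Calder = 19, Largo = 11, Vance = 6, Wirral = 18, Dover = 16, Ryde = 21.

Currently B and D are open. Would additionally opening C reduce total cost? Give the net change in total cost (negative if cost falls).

Current service cost with {B, D}: 879.
Adding C: each delivery zone re-picks its cheapest; new service cost 819, saving 60.
Extra fixed cost: 36. Net change = 36 − 60 = -24.
(Totals: 949 → 925.)

Yes — net change −24 (cost falls by 24).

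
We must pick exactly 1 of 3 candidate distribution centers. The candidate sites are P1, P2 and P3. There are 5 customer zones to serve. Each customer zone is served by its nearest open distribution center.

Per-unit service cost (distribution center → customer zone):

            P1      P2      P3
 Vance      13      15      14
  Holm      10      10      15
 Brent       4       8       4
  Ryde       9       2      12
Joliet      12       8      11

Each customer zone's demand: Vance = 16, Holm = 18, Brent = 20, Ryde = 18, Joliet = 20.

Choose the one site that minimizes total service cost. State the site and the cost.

Choose P2 only; total service cost 776.

With exactly 1 open, each customer zone uses its cheapest among the chosen.
{P2}: Vance→P2 15·16=240, Holm→P2 10·18=180, Brent→P2 8·20=160, Ryde→P2 2·18=36, Joliet→P2 8·20=160. Service cost 776.
{P1}: service cost 870
{P3}: service cost 1010
Among all 3 size-1 choices, {P2} is lowest.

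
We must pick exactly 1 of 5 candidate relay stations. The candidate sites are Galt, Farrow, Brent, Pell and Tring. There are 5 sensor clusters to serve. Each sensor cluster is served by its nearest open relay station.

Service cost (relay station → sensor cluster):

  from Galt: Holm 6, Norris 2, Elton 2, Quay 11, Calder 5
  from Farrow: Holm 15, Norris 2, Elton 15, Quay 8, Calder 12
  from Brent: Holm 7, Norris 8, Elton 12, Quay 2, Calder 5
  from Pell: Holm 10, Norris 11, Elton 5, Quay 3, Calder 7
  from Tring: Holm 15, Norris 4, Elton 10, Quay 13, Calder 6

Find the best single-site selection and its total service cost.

With exactly 1 open, each sensor cluster uses its cheapest among the chosen.
{Galt}: Holm→Galt 6, Norris→Galt 2, Elton→Galt 2, Quay→Galt 11, Calder→Galt 5. Service cost 26.
{Brent}: service cost 34
{Pell}: service cost 36
Among all 5 size-1 choices, {Galt} is lowest.

Choose Galt only; total service cost 26.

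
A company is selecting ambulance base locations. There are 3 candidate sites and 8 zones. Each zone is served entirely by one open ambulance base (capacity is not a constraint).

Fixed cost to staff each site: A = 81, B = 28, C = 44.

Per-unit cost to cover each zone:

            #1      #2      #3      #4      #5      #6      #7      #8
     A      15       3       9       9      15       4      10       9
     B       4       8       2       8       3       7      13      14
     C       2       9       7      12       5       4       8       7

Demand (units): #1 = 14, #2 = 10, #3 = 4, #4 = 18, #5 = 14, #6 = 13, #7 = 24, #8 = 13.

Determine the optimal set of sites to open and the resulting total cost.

Open B and C; minimum total cost 709.

For any fixed open set, each zone goes to its cheapest open site; total = fixed + service.
{B, C}: #1→C 2·14=28, #2→B 8·10=80, #3→B 2·4=8, #4→B 8·18=144, #5→B 3·14=42, #6→C 4·13=52, #7→C 8·24=192, #8→C 7·13=91. Service 637; fixed 72; total 709.
{A, B, C}: service 587 + fixed 153 = 740
{A, C}: service 653 + fixed 125 = 778
{B}: #1→B 4·14=56, #2→B 8·10=80, #3→B 2·4=8, #4→B 8·18=144, #5→B 3·14=42, #6→B 7·13=91, #7→B 13·24=312, #8→B 14·13=182. Service 915; fixed 28; total 943.
(All 7 nonempty subsets were checked; B and C is lowest.)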